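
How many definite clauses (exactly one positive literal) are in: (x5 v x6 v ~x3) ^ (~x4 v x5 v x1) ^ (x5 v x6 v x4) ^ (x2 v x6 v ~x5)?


A definite clause has exactly one positive literal.
Clause 1: 2 positive -> not definite
Clause 2: 2 positive -> not definite
Clause 3: 3 positive -> not definite
Clause 4: 2 positive -> not definite
Definite clause count = 0.

0


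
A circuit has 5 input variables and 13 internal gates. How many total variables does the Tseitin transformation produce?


The Tseitin transformation introduces one auxiliary variable per gate.
Total variables = inputs + gates = 5 + 13 = 18.

18


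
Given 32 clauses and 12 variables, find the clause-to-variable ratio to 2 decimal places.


Clause-to-variable ratio = clauses / variables.
32 / 12 = 2.67.

2.67


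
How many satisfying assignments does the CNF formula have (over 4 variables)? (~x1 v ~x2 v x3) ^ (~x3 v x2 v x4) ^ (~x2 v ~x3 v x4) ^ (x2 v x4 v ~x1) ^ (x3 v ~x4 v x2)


Enumerate all 16 truth assignments over 4 variables.
Test each against every clause.
Satisfying assignments found: 7.

7


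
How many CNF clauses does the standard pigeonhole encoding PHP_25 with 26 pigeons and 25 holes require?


The PHP encoding has two parts:
1) At-least-one-hole clauses: 26 (one per pigeon, each with 25 literals).
2) At-most-one-pigeon-per-hole clauses: 25 holes * C(26,2) = 25 * 325 = 8125.
Total clauses = 26 + 8125 = 8151.

8151


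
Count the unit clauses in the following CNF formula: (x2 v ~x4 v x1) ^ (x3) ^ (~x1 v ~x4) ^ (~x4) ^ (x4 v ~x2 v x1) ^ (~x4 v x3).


A unit clause contains exactly one literal.
Unit clauses found: (x3), (~x4).
Count = 2.

2


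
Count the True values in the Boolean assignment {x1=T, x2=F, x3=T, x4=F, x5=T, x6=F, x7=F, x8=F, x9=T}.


The weight is the number of variables assigned True.
True variables: x1, x3, x5, x9.
Weight = 4.

4


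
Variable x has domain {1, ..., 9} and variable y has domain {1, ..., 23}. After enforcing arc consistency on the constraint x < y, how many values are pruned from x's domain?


For the constraint x < y, x needs a supporting value in y's domain.
x can be at most 22 (one less than y's maximum).
Valid x values from domain: 9 out of 9.
Pruned = 9 - 9 = 0.

0


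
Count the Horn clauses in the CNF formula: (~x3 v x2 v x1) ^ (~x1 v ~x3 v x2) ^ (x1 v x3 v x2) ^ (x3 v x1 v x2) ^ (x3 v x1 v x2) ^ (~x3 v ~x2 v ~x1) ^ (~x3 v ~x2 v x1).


A Horn clause has at most one positive literal.
Clause 1: 2 positive lit(s) -> not Horn
Clause 2: 1 positive lit(s) -> Horn
Clause 3: 3 positive lit(s) -> not Horn
Clause 4: 3 positive lit(s) -> not Horn
Clause 5: 3 positive lit(s) -> not Horn
Clause 6: 0 positive lit(s) -> Horn
Clause 7: 1 positive lit(s) -> Horn
Total Horn clauses = 3.

3


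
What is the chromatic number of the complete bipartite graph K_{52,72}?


K_{52,72} is bipartite by definition: the two parts are independent sets, with every edge crossing between them.
Color all vertices in one part with color 1 and all vertices in the other part with color 2.
Since the graph has at least one edge, one color does not suffice.
Chromatic number = 2.

2


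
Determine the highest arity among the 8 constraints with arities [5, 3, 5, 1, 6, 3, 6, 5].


The arities are: 5, 3, 5, 1, 6, 3, 6, 5.
Scan for the maximum value.
Maximum arity = 6.

6


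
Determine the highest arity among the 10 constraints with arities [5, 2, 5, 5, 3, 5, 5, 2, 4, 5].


The arities are: 5, 2, 5, 5, 3, 5, 5, 2, 4, 5.
Scan for the maximum value.
Maximum arity = 5.

5


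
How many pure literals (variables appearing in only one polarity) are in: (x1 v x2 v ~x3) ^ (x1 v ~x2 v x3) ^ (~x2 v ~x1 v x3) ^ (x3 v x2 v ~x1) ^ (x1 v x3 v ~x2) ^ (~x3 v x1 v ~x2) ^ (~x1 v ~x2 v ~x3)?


A pure literal appears in only one polarity across all clauses.
No pure literals found.
Count = 0.

0


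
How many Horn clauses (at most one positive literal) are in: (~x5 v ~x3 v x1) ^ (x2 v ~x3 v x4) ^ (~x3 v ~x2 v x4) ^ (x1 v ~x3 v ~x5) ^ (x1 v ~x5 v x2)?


A Horn clause has at most one positive literal.
Clause 1: 1 positive lit(s) -> Horn
Clause 2: 2 positive lit(s) -> not Horn
Clause 3: 1 positive lit(s) -> Horn
Clause 4: 1 positive lit(s) -> Horn
Clause 5: 2 positive lit(s) -> not Horn
Total Horn clauses = 3.

3


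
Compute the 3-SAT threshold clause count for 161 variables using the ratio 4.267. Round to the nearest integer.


The 3-SAT phase transition occurs at approximately 4.267 clauses per variable.
m = 4.267 * 161 = 686.987.
Rounded to nearest integer: 687.

687


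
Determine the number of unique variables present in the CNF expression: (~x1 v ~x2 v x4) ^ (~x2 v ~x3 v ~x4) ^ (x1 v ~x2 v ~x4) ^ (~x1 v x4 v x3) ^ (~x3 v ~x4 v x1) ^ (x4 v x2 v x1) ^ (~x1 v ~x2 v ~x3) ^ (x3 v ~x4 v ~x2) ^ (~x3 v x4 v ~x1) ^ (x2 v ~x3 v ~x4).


Identify each distinct variable in the formula.
Variables found: x1, x2, x3, x4.
Total distinct variables = 4.

4


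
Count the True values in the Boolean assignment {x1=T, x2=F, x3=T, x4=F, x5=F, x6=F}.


The weight is the number of variables assigned True.
True variables: x1, x3.
Weight = 2.

2


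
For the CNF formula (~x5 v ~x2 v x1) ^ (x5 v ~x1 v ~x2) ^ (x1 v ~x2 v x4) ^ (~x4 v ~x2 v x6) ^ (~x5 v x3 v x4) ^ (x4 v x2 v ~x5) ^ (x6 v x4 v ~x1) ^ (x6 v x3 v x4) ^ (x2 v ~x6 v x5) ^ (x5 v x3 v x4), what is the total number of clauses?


Each group enclosed in parentheses joined by ^ is one clause.
Counting the conjuncts: 10 clauses.

10


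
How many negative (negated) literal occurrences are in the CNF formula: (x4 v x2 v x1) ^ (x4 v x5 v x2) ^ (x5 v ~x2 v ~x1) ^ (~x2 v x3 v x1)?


Scan each clause for negated literals.
Clause 1: 0 negative; Clause 2: 0 negative; Clause 3: 2 negative; Clause 4: 1 negative.
Total negative literal occurrences = 3.

3


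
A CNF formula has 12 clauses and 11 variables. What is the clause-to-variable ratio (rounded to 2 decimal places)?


Clause-to-variable ratio = clauses / variables.
12 / 11 = 1.09.

1.09


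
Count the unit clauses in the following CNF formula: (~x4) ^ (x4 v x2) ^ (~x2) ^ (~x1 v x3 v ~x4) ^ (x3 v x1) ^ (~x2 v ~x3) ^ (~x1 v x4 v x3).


A unit clause contains exactly one literal.
Unit clauses found: (~x4), (~x2).
Count = 2.

2


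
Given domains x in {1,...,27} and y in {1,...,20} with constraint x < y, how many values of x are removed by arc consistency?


For the constraint x < y, x needs a supporting value in y's domain.
x can be at most 19 (one less than y's maximum).
Valid x values from domain: 19 out of 27.
Pruned = 27 - 19 = 8.

8


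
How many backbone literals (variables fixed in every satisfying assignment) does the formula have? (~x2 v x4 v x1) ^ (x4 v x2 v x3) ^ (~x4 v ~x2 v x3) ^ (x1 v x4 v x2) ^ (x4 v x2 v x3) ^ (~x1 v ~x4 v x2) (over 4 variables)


Find all satisfying assignments: 7 model(s).
Check which variables have the same value in every model.
No variable is fixed across all models.
Backbone size = 0.

0


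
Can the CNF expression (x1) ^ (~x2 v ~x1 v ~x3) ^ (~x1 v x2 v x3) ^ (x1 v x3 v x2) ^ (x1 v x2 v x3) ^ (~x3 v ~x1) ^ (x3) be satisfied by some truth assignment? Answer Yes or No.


Check all 8 possible truth assignments.
Number of satisfying assignments found: 0.
The formula is unsatisfiable.

No


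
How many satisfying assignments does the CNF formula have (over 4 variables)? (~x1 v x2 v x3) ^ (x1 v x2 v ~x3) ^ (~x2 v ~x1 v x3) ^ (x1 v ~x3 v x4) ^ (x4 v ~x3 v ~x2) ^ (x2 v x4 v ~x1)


Enumerate all 16 truth assignments over 4 variables.
Test each against every clause.
Satisfying assignments found: 7.

7


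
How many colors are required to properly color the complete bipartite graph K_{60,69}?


K_{60,69} is bipartite by definition: the two parts are independent sets, with every edge crossing between them.
Color all vertices in one part with color 1 and all vertices in the other part with color 2.
Since the graph has at least one edge, one color does not suffice.
Chromatic number = 2.

2


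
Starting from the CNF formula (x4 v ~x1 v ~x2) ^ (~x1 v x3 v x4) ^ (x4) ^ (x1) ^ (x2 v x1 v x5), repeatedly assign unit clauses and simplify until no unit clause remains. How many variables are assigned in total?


Unit propagation repeatedly assigns the literal in any unit clause, then simplifies.
Assignments in order: x4 = T, x1 = T.
No further unit clauses remain.
Total variables assigned = 2.

2


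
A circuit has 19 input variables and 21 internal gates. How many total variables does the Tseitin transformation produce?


The Tseitin transformation introduces one auxiliary variable per gate.
Total variables = inputs + gates = 19 + 21 = 40.

40


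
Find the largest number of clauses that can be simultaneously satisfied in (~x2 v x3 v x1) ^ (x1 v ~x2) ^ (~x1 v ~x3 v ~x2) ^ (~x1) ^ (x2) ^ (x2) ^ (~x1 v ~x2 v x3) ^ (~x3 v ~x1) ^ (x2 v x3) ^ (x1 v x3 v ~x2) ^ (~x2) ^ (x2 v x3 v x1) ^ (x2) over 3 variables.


Enumerate all 8 truth assignments.
For each, count how many of the 13 clauses are satisfied.
The formula is not fully satisfiable, so the maximum is below 13.
Maximum simultaneously satisfiable clauses = 11.

11


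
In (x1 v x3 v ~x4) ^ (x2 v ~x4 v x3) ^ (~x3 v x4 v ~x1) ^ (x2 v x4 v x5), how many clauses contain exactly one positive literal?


A definite clause has exactly one positive literal.
Clause 1: 2 positive -> not definite
Clause 2: 2 positive -> not definite
Clause 3: 1 positive -> definite
Clause 4: 3 positive -> not definite
Definite clause count = 1.

1


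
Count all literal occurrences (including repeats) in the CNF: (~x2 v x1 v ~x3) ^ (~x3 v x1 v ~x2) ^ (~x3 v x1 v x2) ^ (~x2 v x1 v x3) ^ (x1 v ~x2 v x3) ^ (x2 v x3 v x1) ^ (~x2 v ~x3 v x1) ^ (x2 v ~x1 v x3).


Clause lengths: 3, 3, 3, 3, 3, 3, 3, 3.
Sum = 3 + 3 + 3 + 3 + 3 + 3 + 3 + 3 = 24.

24


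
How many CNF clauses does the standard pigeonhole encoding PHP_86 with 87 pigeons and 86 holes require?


The PHP encoding has two parts:
1) At-least-one-hole clauses: 87 (one per pigeon, each with 86 literals).
2) At-most-one-pigeon-per-hole clauses: 86 holes * C(87,2) = 86 * 3741 = 321726.
Total clauses = 87 + 321726 = 321813.

321813


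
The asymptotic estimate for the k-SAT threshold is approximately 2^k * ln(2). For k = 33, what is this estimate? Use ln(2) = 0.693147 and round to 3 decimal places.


Using the asymptotic formula: threshold ~ 2^k * ln(2).
2^33 = 8589934592.
8589934592 * 0.693147 = 5954087392.641.

5954087392.641


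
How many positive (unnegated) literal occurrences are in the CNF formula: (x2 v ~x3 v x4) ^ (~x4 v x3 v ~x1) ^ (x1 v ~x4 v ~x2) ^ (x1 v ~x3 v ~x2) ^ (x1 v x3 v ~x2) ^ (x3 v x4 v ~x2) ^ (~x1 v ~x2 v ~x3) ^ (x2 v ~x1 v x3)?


Scan each clause for unnegated literals.
Clause 1: 2 positive; Clause 2: 1 positive; Clause 3: 1 positive; Clause 4: 1 positive; Clause 5: 2 positive; Clause 6: 2 positive; Clause 7: 0 positive; Clause 8: 2 positive.
Total positive literal occurrences = 11.

11


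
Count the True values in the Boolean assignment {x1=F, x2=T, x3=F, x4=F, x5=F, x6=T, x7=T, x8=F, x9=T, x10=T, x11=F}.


The weight is the number of variables assigned True.
True variables: x2, x6, x7, x9, x10.
Weight = 5.

5


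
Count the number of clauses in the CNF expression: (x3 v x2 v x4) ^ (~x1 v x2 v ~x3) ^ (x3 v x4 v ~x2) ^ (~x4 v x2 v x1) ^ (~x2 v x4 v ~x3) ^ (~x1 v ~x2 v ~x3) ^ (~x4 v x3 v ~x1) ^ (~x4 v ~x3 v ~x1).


Each group enclosed in parentheses joined by ^ is one clause.
Counting the conjuncts: 8 clauses.

8


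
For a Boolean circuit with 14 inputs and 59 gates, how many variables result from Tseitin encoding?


The Tseitin transformation introduces one auxiliary variable per gate.
Total variables = inputs + gates = 14 + 59 = 73.

73


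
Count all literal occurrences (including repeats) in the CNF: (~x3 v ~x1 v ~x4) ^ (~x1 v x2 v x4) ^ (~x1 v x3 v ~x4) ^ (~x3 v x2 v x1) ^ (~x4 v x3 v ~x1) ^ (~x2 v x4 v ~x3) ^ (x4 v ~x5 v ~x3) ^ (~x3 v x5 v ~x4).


Clause lengths: 3, 3, 3, 3, 3, 3, 3, 3.
Sum = 3 + 3 + 3 + 3 + 3 + 3 + 3 + 3 = 24.

24


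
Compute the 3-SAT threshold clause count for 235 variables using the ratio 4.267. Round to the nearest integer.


The 3-SAT phase transition occurs at approximately 4.267 clauses per variable.
m = 4.267 * 235 = 1002.745.
Rounded to nearest integer: 1003.

1003


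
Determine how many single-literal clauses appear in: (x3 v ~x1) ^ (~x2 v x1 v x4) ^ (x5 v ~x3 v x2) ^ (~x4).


A unit clause contains exactly one literal.
Unit clauses found: (~x4).
Count = 1.

1


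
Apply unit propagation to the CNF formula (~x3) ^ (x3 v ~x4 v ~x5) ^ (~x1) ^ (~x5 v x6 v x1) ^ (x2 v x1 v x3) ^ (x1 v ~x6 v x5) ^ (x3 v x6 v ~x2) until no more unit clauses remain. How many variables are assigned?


Unit propagation repeatedly assigns the literal in any unit clause, then simplifies.
Assignments in order: x3 = F, x1 = F, x2 = T, x6 = T, x5 = T, x4 = F.
No further unit clauses remain.
Total variables assigned = 6.

6


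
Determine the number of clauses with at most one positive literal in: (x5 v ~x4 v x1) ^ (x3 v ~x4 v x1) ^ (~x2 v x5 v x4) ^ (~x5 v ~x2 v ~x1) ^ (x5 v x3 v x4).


A Horn clause has at most one positive literal.
Clause 1: 2 positive lit(s) -> not Horn
Clause 2: 2 positive lit(s) -> not Horn
Clause 3: 2 positive lit(s) -> not Horn
Clause 4: 0 positive lit(s) -> Horn
Clause 5: 3 positive lit(s) -> not Horn
Total Horn clauses = 1.

1


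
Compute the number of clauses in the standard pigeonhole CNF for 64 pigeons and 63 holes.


The PHP encoding has two parts:
1) At-least-one-hole clauses: 64 (one per pigeon, each with 63 literals).
2) At-most-one-pigeon-per-hole clauses: 63 holes * C(64,2) = 63 * 2016 = 127008.
Total clauses = 64 + 127008 = 127072.

127072


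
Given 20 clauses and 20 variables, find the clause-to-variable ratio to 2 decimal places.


Clause-to-variable ratio = clauses / variables.
20 / 20 = 1.0.

1.0


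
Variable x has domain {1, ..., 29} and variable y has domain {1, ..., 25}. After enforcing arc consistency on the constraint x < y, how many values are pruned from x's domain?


For the constraint x < y, x needs a supporting value in y's domain.
x can be at most 24 (one less than y's maximum).
Valid x values from domain: 24 out of 29.
Pruned = 29 - 24 = 5.

5


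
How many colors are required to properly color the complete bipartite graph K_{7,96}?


K_{7,96} is bipartite by definition: the two parts are independent sets, with every edge crossing between them.
Color all vertices in one part with color 1 and all vertices in the other part with color 2.
Since the graph has at least one edge, one color does not suffice.
Chromatic number = 2.

2


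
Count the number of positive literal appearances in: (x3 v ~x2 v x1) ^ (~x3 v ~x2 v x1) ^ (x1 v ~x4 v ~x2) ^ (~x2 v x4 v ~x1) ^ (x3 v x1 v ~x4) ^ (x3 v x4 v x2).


Scan each clause for unnegated literals.
Clause 1: 2 positive; Clause 2: 1 positive; Clause 3: 1 positive; Clause 4: 1 positive; Clause 5: 2 positive; Clause 6: 3 positive.
Total positive literal occurrences = 10.

10


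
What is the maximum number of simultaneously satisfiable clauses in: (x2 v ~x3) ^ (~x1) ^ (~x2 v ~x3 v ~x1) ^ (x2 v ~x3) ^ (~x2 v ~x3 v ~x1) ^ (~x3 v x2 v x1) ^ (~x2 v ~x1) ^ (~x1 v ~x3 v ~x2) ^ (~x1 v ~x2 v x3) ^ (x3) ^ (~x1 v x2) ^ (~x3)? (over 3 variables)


Enumerate all 8 truth assignments.
For each, count how many of the 12 clauses are satisfied.
The formula is not fully satisfiable, so the maximum is below 12.
Maximum simultaneously satisfiable clauses = 11.

11


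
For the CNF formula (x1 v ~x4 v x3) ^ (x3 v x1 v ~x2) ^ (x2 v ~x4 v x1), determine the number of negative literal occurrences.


Scan each clause for negated literals.
Clause 1: 1 negative; Clause 2: 1 negative; Clause 3: 1 negative.
Total negative literal occurrences = 3.

3


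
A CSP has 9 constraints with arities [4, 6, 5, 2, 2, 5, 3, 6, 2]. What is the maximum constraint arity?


The arities are: 4, 6, 5, 2, 2, 5, 3, 6, 2.
Scan for the maximum value.
Maximum arity = 6.

6


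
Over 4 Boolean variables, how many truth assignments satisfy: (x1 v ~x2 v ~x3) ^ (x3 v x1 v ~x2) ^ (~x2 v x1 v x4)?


Enumerate all 16 truth assignments over 4 variables.
Test each against every clause.
Satisfying assignments found: 12.

12


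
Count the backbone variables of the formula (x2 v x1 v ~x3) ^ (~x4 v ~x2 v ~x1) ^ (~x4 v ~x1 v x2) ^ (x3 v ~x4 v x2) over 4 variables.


Find all satisfying assignments: 9 model(s).
Check which variables have the same value in every model.
No variable is fixed across all models.
Backbone size = 0.

0


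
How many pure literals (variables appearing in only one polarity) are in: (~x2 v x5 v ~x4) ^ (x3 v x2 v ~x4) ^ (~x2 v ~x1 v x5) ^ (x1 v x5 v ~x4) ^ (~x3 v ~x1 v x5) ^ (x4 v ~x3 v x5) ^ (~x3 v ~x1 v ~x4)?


A pure literal appears in only one polarity across all clauses.
Pure literals: x5 (positive only).
Count = 1.

1


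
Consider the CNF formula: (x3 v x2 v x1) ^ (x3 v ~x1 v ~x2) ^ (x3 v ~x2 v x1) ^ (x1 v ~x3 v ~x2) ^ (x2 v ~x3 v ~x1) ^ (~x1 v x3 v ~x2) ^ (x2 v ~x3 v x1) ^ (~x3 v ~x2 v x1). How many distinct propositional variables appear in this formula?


Identify each distinct variable in the formula.
Variables found: x1, x2, x3.
Total distinct variables = 3.

3


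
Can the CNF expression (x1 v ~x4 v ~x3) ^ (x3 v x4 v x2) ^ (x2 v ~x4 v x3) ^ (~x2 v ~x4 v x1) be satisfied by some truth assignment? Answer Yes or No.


Check all 16 possible truth assignments.
Number of satisfying assignments found: 9.
The formula is satisfiable.

Yes


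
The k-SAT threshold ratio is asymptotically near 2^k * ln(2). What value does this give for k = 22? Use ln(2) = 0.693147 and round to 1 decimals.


Using the asymptotic formula: threshold ~ 2^k * ln(2).
2^22 = 4194304.
4194304 * 0.693147 = 2907269.2.

2907269.2


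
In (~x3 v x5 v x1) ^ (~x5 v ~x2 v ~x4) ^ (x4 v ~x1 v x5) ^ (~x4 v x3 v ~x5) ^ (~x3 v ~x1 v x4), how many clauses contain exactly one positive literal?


A definite clause has exactly one positive literal.
Clause 1: 2 positive -> not definite
Clause 2: 0 positive -> not definite
Clause 3: 2 positive -> not definite
Clause 4: 1 positive -> definite
Clause 5: 1 positive -> definite
Definite clause count = 2.

2


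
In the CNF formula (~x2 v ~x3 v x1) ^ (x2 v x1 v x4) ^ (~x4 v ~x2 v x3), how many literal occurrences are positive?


Scan each clause for unnegated literals.
Clause 1: 1 positive; Clause 2: 3 positive; Clause 3: 1 positive.
Total positive literal occurrences = 5.

5


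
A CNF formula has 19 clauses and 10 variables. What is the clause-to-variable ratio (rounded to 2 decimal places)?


Clause-to-variable ratio = clauses / variables.
19 / 10 = 1.9.

1.9


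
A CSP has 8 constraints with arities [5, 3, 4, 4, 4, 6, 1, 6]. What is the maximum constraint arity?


The arities are: 5, 3, 4, 4, 4, 6, 1, 6.
Scan for the maximum value.
Maximum arity = 6.

6


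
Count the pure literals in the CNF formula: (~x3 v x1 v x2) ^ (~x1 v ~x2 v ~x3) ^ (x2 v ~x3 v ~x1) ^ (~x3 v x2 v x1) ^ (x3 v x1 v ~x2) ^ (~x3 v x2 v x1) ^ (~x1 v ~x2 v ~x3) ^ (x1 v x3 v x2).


A pure literal appears in only one polarity across all clauses.
No pure literals found.
Count = 0.

0


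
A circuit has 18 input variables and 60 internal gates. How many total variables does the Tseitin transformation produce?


The Tseitin transformation introduces one auxiliary variable per gate.
Total variables = inputs + gates = 18 + 60 = 78.

78


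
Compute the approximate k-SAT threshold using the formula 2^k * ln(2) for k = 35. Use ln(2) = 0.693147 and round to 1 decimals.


Using the asymptotic formula: threshold ~ 2^k * ln(2).
2^35 = 34359738368.
34359738368 * 0.693147 = 23816349570.6.

23816349570.6


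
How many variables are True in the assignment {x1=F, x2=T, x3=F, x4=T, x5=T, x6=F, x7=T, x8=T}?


The weight is the number of variables assigned True.
True variables: x2, x4, x5, x7, x8.
Weight = 5.

5


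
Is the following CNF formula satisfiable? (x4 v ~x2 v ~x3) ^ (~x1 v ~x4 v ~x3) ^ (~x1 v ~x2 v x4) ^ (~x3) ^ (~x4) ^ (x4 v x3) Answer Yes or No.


Check all 16 possible truth assignments.
Number of satisfying assignments found: 0.
The formula is unsatisfiable.

No


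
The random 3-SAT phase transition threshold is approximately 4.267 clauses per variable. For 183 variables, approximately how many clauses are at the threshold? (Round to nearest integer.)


The 3-SAT phase transition occurs at approximately 4.267 clauses per variable.
m = 4.267 * 183 = 780.861.
Rounded to nearest integer: 781.

781


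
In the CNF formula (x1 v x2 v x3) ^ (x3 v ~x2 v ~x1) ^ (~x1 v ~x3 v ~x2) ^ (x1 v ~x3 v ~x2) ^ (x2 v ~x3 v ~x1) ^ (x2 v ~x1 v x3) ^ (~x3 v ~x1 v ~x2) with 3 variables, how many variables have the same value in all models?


Find all satisfying assignments: 2 model(s).
Check which variables have the same value in every model.
Fixed variables: x1=F.
Backbone size = 1.

1


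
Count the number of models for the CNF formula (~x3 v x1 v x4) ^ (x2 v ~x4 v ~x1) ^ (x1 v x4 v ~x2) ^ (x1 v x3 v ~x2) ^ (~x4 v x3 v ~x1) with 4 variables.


Enumerate all 16 truth assignments over 4 variables.
Test each against every clause.
Satisfying assignments found: 9.

9


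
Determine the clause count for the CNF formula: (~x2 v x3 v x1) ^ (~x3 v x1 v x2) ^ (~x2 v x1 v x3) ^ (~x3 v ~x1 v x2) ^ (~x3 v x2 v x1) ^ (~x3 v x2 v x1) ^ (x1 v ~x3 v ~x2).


Each group enclosed in parentheses joined by ^ is one clause.
Counting the conjuncts: 7 clauses.

7


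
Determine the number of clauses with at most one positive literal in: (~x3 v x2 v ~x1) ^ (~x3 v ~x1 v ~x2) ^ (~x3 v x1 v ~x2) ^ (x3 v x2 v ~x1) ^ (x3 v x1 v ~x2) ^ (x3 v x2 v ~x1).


A Horn clause has at most one positive literal.
Clause 1: 1 positive lit(s) -> Horn
Clause 2: 0 positive lit(s) -> Horn
Clause 3: 1 positive lit(s) -> Horn
Clause 4: 2 positive lit(s) -> not Horn
Clause 5: 2 positive lit(s) -> not Horn
Clause 6: 2 positive lit(s) -> not Horn
Total Horn clauses = 3.

3


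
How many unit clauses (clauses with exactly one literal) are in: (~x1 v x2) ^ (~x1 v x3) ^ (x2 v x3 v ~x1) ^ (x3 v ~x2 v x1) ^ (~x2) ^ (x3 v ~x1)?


A unit clause contains exactly one literal.
Unit clauses found: (~x2).
Count = 1.

1


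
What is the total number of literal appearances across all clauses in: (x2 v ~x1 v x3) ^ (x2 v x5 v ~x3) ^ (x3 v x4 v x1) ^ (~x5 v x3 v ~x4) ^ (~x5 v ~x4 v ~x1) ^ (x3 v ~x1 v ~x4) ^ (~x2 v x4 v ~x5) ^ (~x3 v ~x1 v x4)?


Clause lengths: 3, 3, 3, 3, 3, 3, 3, 3.
Sum = 3 + 3 + 3 + 3 + 3 + 3 + 3 + 3 = 24.

24


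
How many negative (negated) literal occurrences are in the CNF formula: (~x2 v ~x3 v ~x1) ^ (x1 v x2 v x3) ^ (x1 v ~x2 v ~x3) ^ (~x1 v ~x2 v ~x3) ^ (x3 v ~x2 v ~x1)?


Scan each clause for negated literals.
Clause 1: 3 negative; Clause 2: 0 negative; Clause 3: 2 negative; Clause 4: 3 negative; Clause 5: 2 negative.
Total negative literal occurrences = 10.

10


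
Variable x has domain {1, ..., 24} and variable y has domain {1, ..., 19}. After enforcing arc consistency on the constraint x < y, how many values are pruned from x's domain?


For the constraint x < y, x needs a supporting value in y's domain.
x can be at most 18 (one less than y's maximum).
Valid x values from domain: 18 out of 24.
Pruned = 24 - 18 = 6.

6


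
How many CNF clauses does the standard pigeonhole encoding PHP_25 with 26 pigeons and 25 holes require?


The PHP encoding has two parts:
1) At-least-one-hole clauses: 26 (one per pigeon, each with 25 literals).
2) At-most-one-pigeon-per-hole clauses: 25 holes * C(26,2) = 25 * 325 = 8125.
Total clauses = 26 + 8125 = 8151.

8151


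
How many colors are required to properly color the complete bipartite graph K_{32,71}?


K_{32,71} is bipartite by definition: the two parts are independent sets, with every edge crossing between them.
Color all vertices in one part with color 1 and all vertices in the other part with color 2.
Since the graph has at least one edge, one color does not suffice.
Chromatic number = 2.

2


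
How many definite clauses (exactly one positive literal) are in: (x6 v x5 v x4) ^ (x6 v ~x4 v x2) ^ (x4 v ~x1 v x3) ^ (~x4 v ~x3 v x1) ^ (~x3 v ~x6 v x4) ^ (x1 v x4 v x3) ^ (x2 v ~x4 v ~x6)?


A definite clause has exactly one positive literal.
Clause 1: 3 positive -> not definite
Clause 2: 2 positive -> not definite
Clause 3: 2 positive -> not definite
Clause 4: 1 positive -> definite
Clause 5: 1 positive -> definite
Clause 6: 3 positive -> not definite
Clause 7: 1 positive -> definite
Definite clause count = 3.

3


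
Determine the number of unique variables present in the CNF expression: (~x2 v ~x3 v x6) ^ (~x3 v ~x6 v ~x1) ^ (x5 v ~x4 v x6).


Identify each distinct variable in the formula.
Variables found: x1, x2, x3, x4, x5, x6.
Total distinct variables = 6.

6


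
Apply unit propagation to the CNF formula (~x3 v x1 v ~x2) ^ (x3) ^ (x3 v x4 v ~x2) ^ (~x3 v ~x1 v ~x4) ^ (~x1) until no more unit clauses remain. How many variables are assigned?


Unit propagation repeatedly assigns the literal in any unit clause, then simplifies.
Assignments in order: x3 = T, x1 = F, x2 = F.
No further unit clauses remain.
Total variables assigned = 3.

3


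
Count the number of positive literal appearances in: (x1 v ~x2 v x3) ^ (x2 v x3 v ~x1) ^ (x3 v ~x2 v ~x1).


Scan each clause for unnegated literals.
Clause 1: 2 positive; Clause 2: 2 positive; Clause 3: 1 positive.
Total positive literal occurrences = 5.

5


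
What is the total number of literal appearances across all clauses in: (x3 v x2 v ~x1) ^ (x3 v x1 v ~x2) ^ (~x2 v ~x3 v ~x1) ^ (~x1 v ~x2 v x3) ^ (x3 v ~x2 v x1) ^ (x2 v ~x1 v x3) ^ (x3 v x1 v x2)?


Clause lengths: 3, 3, 3, 3, 3, 3, 3.
Sum = 3 + 3 + 3 + 3 + 3 + 3 + 3 = 21.

21


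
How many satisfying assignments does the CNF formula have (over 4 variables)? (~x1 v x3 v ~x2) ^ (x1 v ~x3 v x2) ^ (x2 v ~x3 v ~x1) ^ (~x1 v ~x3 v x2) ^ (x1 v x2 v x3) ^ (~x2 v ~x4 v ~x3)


Enumerate all 16 truth assignments over 4 variables.
Test each against every clause.
Satisfying assignments found: 6.

6


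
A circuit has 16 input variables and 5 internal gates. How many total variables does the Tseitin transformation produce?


The Tseitin transformation introduces one auxiliary variable per gate.
Total variables = inputs + gates = 16 + 5 = 21.

21


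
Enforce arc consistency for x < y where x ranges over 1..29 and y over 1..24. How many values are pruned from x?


For the constraint x < y, x needs a supporting value in y's domain.
x can be at most 23 (one less than y's maximum).
Valid x values from domain: 23 out of 29.
Pruned = 29 - 23 = 6.

6


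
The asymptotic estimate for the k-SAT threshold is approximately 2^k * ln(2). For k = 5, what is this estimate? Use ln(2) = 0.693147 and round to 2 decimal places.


Using the asymptotic formula: threshold ~ 2^k * ln(2).
2^5 = 32.
32 * 0.693147 = 22.18.

22.18


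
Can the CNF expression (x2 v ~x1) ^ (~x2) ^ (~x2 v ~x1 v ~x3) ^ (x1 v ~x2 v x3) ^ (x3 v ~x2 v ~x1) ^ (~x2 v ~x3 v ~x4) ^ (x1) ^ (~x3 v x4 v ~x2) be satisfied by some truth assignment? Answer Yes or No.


Check all 16 possible truth assignments.
Number of satisfying assignments found: 0.
The formula is unsatisfiable.

No


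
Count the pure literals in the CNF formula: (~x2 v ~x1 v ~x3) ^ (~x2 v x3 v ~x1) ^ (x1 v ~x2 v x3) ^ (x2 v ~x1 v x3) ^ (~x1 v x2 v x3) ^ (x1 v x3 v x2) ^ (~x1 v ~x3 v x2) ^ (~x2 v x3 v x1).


A pure literal appears in only one polarity across all clauses.
No pure literals found.
Count = 0.

0


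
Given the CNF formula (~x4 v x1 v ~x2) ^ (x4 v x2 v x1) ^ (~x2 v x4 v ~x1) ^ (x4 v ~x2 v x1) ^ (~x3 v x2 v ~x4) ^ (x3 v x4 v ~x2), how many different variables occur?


Identify each distinct variable in the formula.
Variables found: x1, x2, x3, x4.
Total distinct variables = 4.

4


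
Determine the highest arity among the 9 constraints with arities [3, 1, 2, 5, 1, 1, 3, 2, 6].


The arities are: 3, 1, 2, 5, 1, 1, 3, 2, 6.
Scan for the maximum value.
Maximum arity = 6.

6


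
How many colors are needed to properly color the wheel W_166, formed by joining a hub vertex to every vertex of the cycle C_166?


W_166 consists of the cycle C_166 together with a hub vertex adjacent to every cycle vertex.
The cycle C_166 needs 2 colors (even cycle -> 2).
The hub is adjacent to every cycle vertex, so it must receive a new color distinct from all of them.
Chromatic number = 2 + 1 = 3.

3


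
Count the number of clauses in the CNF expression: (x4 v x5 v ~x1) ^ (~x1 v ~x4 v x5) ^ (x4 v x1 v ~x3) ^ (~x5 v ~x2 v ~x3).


Each group enclosed in parentheses joined by ^ is one clause.
Counting the conjuncts: 4 clauses.

4


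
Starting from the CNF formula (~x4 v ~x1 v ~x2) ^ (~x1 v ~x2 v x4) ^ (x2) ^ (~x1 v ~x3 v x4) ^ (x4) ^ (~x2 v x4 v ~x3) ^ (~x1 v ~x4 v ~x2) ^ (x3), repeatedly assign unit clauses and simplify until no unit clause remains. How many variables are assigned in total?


Unit propagation repeatedly assigns the literal in any unit clause, then simplifies.
Assignments in order: x2 = T, x4 = T, x1 = F, x3 = T.
No further unit clauses remain.
Total variables assigned = 4.

4


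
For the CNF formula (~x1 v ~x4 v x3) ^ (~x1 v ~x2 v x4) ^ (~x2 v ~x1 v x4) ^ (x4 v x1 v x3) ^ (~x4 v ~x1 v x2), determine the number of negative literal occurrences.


Scan each clause for negated literals.
Clause 1: 2 negative; Clause 2: 2 negative; Clause 3: 2 negative; Clause 4: 0 negative; Clause 5: 2 negative.
Total negative literal occurrences = 8.

8


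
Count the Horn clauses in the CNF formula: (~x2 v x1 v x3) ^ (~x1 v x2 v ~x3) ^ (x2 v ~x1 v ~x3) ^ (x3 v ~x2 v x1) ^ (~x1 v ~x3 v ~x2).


A Horn clause has at most one positive literal.
Clause 1: 2 positive lit(s) -> not Horn
Clause 2: 1 positive lit(s) -> Horn
Clause 3: 1 positive lit(s) -> Horn
Clause 4: 2 positive lit(s) -> not Horn
Clause 5: 0 positive lit(s) -> Horn
Total Horn clauses = 3.

3


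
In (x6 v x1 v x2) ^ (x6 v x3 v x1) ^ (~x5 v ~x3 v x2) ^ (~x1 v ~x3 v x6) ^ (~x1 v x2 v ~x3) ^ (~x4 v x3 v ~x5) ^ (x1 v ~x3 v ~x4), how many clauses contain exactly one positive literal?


A definite clause has exactly one positive literal.
Clause 1: 3 positive -> not definite
Clause 2: 3 positive -> not definite
Clause 3: 1 positive -> definite
Clause 4: 1 positive -> definite
Clause 5: 1 positive -> definite
Clause 6: 1 positive -> definite
Clause 7: 1 positive -> definite
Definite clause count = 5.

5


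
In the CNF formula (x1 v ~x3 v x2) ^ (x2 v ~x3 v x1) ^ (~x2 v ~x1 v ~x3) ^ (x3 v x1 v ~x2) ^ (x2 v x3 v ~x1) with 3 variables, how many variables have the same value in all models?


Find all satisfying assignments: 4 model(s).
Check which variables have the same value in every model.
No variable is fixed across all models.
Backbone size = 0.

0


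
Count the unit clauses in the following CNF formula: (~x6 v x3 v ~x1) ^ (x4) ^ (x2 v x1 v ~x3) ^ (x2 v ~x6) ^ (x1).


A unit clause contains exactly one literal.
Unit clauses found: (x4), (x1).
Count = 2.

2


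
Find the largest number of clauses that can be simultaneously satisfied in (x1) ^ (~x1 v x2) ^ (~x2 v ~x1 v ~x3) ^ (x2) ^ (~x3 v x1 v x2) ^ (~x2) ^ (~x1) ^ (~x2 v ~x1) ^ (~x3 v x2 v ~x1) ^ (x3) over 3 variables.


Enumerate all 8 truth assignments.
For each, count how many of the 10 clauses are satisfied.
The formula is not fully satisfiable, so the maximum is below 10.
Maximum simultaneously satisfiable clauses = 8.

8


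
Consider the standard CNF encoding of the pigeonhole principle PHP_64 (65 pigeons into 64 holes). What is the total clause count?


The PHP encoding has two parts:
1) At-least-one-hole clauses: 65 (one per pigeon, each with 64 literals).
2) At-most-one-pigeon-per-hole clauses: 64 holes * C(65,2) = 64 * 2080 = 133120.
Total clauses = 65 + 133120 = 133185.

133185


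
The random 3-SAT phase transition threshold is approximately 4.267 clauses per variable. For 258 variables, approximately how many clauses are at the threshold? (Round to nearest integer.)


The 3-SAT phase transition occurs at approximately 4.267 clauses per variable.
m = 4.267 * 258 = 1100.886.
Rounded to nearest integer: 1101.

1101


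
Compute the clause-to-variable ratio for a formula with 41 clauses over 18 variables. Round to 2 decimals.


Clause-to-variable ratio = clauses / variables.
41 / 18 = 2.28.

2.28


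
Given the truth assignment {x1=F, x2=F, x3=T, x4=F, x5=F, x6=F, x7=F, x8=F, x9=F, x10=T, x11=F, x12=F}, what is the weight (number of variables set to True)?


The weight is the number of variables assigned True.
True variables: x3, x10.
Weight = 2.

2


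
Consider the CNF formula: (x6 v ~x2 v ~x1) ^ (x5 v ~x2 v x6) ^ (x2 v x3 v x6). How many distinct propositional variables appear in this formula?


Identify each distinct variable in the formula.
Variables found: x1, x2, x3, x5, x6.
Total distinct variables = 5.

5


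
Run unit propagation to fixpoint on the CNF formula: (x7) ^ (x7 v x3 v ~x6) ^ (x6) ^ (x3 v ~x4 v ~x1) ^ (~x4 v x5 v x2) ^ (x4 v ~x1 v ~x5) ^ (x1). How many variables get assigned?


Unit propagation repeatedly assigns the literal in any unit clause, then simplifies.
Assignments in order: x7 = T, x6 = T, x1 = T.
No further unit clauses remain.
Total variables assigned = 3.

3


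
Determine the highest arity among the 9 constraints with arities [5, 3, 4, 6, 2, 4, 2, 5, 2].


The arities are: 5, 3, 4, 6, 2, 4, 2, 5, 2.
Scan for the maximum value.
Maximum arity = 6.

6


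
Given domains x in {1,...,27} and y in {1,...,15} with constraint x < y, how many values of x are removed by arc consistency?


For the constraint x < y, x needs a supporting value in y's domain.
x can be at most 14 (one less than y's maximum).
Valid x values from domain: 14 out of 27.
Pruned = 27 - 14 = 13.

13


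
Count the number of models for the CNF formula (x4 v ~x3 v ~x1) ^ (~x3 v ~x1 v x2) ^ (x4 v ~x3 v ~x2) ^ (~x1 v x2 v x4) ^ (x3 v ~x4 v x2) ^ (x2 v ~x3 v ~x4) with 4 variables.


Enumerate all 16 truth assignments over 4 variables.
Test each against every clause.
Satisfying assignments found: 8.

8


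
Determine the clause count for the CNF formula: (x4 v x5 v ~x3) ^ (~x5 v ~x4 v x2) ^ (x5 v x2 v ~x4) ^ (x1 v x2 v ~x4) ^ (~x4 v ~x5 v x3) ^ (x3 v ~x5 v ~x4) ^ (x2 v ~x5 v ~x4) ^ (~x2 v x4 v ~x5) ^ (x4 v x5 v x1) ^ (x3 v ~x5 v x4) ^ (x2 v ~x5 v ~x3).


Each group enclosed in parentheses joined by ^ is one clause.
Counting the conjuncts: 11 clauses.

11


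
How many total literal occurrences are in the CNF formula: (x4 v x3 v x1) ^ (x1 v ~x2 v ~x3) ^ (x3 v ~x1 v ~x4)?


Clause lengths: 3, 3, 3.
Sum = 3 + 3 + 3 = 9.

9


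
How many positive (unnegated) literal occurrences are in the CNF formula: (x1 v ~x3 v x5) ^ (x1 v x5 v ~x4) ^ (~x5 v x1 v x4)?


Scan each clause for unnegated literals.
Clause 1: 2 positive; Clause 2: 2 positive; Clause 3: 2 positive.
Total positive literal occurrences = 6.

6


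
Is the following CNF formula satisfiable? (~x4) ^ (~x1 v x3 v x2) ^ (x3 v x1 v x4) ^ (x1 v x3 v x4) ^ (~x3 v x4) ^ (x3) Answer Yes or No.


Check all 16 possible truth assignments.
Number of satisfying assignments found: 0.
The formula is unsatisfiable.

No


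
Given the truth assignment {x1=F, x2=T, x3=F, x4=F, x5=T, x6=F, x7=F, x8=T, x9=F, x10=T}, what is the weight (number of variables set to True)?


The weight is the number of variables assigned True.
True variables: x2, x5, x8, x10.
Weight = 4.

4


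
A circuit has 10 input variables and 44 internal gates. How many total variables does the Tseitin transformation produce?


The Tseitin transformation introduces one auxiliary variable per gate.
Total variables = inputs + gates = 10 + 44 = 54.

54


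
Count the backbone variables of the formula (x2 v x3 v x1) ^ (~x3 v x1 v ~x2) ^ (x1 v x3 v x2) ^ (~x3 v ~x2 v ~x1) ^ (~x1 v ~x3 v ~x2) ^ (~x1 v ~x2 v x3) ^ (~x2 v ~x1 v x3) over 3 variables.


Find all satisfying assignments: 4 model(s).
Check which variables have the same value in every model.
No variable is fixed across all models.
Backbone size = 0.

0


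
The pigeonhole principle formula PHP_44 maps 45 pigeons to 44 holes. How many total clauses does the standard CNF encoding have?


The PHP encoding has two parts:
1) At-least-one-hole clauses: 45 (one per pigeon, each with 44 literals).
2) At-most-one-pigeon-per-hole clauses: 44 holes * C(45,2) = 44 * 990 = 43560.
Total clauses = 45 + 43560 = 43605.

43605


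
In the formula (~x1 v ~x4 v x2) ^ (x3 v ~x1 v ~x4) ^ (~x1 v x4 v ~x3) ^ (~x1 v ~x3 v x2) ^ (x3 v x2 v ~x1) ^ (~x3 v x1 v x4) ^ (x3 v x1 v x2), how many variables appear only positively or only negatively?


A pure literal appears in only one polarity across all clauses.
Pure literals: x2 (positive only).
Count = 1.

1


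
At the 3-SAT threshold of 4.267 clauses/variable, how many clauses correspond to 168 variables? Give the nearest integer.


The 3-SAT phase transition occurs at approximately 4.267 clauses per variable.
m = 4.267 * 168 = 716.856.
Rounded to nearest integer: 717.

717


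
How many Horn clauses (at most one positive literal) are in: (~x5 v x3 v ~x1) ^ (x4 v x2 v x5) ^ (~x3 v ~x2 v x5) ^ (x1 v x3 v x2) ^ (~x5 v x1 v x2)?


A Horn clause has at most one positive literal.
Clause 1: 1 positive lit(s) -> Horn
Clause 2: 3 positive lit(s) -> not Horn
Clause 3: 1 positive lit(s) -> Horn
Clause 4: 3 positive lit(s) -> not Horn
Clause 5: 2 positive lit(s) -> not Horn
Total Horn clauses = 2.

2


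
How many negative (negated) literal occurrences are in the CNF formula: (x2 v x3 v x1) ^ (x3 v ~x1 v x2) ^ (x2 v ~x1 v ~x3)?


Scan each clause for negated literals.
Clause 1: 0 negative; Clause 2: 1 negative; Clause 3: 2 negative.
Total negative literal occurrences = 3.

3


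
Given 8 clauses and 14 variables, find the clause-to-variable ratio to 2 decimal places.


Clause-to-variable ratio = clauses / variables.
8 / 14 = 0.57.

0.57


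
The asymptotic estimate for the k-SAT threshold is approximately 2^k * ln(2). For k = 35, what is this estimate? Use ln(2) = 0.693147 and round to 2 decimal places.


Using the asymptotic formula: threshold ~ 2^k * ln(2).
2^35 = 34359738368.
34359738368 * 0.693147 = 23816349570.56.

23816349570.56


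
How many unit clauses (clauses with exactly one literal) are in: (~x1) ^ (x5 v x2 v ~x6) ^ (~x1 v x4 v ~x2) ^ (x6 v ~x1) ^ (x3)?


A unit clause contains exactly one literal.
Unit clauses found: (~x1), (x3).
Count = 2.

2


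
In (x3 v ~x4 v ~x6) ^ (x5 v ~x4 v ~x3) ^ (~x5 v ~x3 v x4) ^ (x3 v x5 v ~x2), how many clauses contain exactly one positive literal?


A definite clause has exactly one positive literal.
Clause 1: 1 positive -> definite
Clause 2: 1 positive -> definite
Clause 3: 1 positive -> definite
Clause 4: 2 positive -> not definite
Definite clause count = 3.

3


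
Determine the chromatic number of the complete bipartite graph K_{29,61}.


K_{29,61} is bipartite by definition: the two parts are independent sets, with every edge crossing between them.
Color all vertices in one part with color 1 and all vertices in the other part with color 2.
Since the graph has at least one edge, one color does not suffice.
Chromatic number = 2.

2


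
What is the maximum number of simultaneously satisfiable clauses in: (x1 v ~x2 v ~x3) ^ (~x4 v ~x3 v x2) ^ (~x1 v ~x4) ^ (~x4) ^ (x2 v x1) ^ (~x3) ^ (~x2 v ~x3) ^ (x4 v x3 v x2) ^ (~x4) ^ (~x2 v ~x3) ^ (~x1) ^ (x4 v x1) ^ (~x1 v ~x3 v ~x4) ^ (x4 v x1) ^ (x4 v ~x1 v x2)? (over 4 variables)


Enumerate all 16 truth assignments.
For each, count how many of the 15 clauses are satisfied.
The formula is not fully satisfiable, so the maximum is below 15.
Maximum simultaneously satisfiable clauses = 14.

14


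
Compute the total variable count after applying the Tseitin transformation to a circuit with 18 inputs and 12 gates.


The Tseitin transformation introduces one auxiliary variable per gate.
Total variables = inputs + gates = 18 + 12 = 30.

30
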